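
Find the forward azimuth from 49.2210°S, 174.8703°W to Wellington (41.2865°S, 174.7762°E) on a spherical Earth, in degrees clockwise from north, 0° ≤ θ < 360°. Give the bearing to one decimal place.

Δλ = 174.7762 − -174.8703 = 349.6465°; wrapped into (−180°, 180°]: -10.3535°.
θ = atan2( sin Δλ · cos φ₂ , cos φ₁ · sin φ₂ − sin φ₁ · cos φ₂ · cos Δλ )
  = atan2(-0.13505, 0.12878) = -46.361° → normalised to [0°, 360°): 313.639°.

313.6°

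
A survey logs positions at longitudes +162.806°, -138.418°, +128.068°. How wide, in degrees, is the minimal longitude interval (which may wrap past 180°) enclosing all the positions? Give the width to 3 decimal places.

Sort the longitudes: -138.418°, +128.068°, +162.806°.
Eastward gaps between consecutive values (wrapping around): 266.486°, 34.738°, 58.776°.
Largest gap = 266.486° ⇒ minimal covering band is its complement: 360° − 266.486° = 93.514°.
Band runs from +128.068° eastward to -138.418°, crossing the antimeridian.

93.514°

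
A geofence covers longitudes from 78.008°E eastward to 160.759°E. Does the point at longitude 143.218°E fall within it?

Band width going east from +78.008° to +160.759°: ((160.759 − 78.008) mod 360) = 82.751°.
Offset of +143.218° east of the west edge: ((143.218 − 78.008) mod 360) = 65.210°.
65.210° ≤ 82.751° ⇒ inside.

Yes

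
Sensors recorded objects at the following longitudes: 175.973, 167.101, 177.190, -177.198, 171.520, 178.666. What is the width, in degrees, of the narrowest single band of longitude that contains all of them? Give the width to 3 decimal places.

15.701°

Sort the longitudes: -177.198°, +167.101°, +171.520°, +175.973°, +177.190°, +178.666°.
Eastward gaps between consecutive values (wrapping around): 344.299°, 4.419°, 4.453°, 1.217°, 1.476°, 4.136°.
Largest gap = 344.299° ⇒ minimal covering band is its complement: 360° − 344.299° = 15.701°.
Band runs from +167.101° eastward to -177.198°, crossing the antimeridian.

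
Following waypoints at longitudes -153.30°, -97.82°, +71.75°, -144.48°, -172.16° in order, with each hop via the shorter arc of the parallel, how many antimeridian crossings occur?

1

Leg 1: -153.30° → -97.82°, shortest Δλ = 55.48° (east) — does not cross 180°.
Leg 2: -97.82° → +71.75°, shortest Δλ = 169.57° (east) — does not cross 180°.
Leg 3: +71.75° → -144.48°, shortest Δλ = 143.77° (east) — crosses 180°.
Leg 4: -144.48° → -172.16°, shortest Δλ = -27.68° (west) — does not cross 180°.
Total crossings: 1.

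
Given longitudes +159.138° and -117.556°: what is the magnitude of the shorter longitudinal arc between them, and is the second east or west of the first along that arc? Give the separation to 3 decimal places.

Raw difference: -117.556 − 159.138 = -276.694°.
Normalise into (−180°, 180°]: -276.694° + 360° = 83.306°.
Positive ⇒ the second point lies to the east; separation 83.306°.

83.306° east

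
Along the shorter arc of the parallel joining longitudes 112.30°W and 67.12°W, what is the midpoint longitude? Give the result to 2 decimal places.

Signed shortest Δλ from -112.30° to -67.12° is +45.18°.
Midpoint longitude = -112.30° + (+45.18°)/2 = -112.30° + 22.59° = -89.71°.

89.71°W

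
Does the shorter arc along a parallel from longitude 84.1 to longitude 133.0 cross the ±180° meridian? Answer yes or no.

No

Signed shortest Δλ = ((133.0 − 84.1 + 180) mod 360) − 180 = 48.9°.
Going east by 48.9° from +84.1° reaches +133.0° without touching 180°.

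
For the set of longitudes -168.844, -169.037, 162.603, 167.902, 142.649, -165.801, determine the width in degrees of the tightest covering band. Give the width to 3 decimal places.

Sort the longitudes: -169.037°, -168.844°, -165.801°, +142.649°, +162.603°, +167.902°.
Eastward gaps between consecutive values (wrapping around): 0.193°, 3.043°, 308.450°, 19.954°, 5.299°, 23.061°.
Largest gap = 308.450° ⇒ minimal covering band is its complement: 360° − 308.450° = 51.550°.
Band runs from +142.649° eastward to -165.801°, crossing the antimeridian.

51.550°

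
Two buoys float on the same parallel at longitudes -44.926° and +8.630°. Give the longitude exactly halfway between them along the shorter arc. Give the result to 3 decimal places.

-18.148°

Signed shortest Δλ from -44.926° to +8.630° is +53.556°.
Midpoint longitude = -44.926° + (+53.556°)/2 = -44.926° + 26.778° = -18.148°.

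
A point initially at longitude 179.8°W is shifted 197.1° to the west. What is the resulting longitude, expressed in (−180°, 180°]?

16.9°W

Start at -179.8°; shift −197.1° → -376.9°.
-376.9° lies outside (−180°, 180°]; add 360° → -16.9°.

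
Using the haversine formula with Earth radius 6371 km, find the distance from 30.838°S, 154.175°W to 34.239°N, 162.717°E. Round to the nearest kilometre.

Δλ = 162.717 − -154.175 = 316.892°; wrapped into (−180°, 180°]: -43.108°.
Δφ = 34.239 − -30.838 = 65.077°.
a = sin²(Δφ/2) + cos φ₁ · cos φ₂ · sin²(Δλ/2) = 0.385102.
c = 2·atan2(√a, √(1−a)) = 1.33893 rad → d = 6371·c ≈ 8530.31 km.

8530 km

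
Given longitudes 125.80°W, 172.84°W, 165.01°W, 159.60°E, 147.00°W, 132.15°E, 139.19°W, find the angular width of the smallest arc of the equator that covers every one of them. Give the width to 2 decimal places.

102.05°

Sort the longitudes: -172.84°, -165.01°, -147.00°, -139.19°, -125.80°, +132.15°, +159.60°.
Eastward gaps between consecutive values (wrapping around): 7.83°, 18.01°, 7.81°, 13.39°, 257.95°, 27.45°, 27.56°.
Largest gap = 257.95° ⇒ minimal covering band is its complement: 360° − 257.95° = 102.05°.
Band runs from +132.15° eastward to -125.80°, crossing the antimeridian.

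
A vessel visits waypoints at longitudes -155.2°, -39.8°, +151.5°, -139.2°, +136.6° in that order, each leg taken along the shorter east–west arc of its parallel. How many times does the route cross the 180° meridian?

3

Leg 1: -155.2° → -39.8°, shortest Δλ = 115.4° (east) — does not cross 180°.
Leg 2: -39.8° → +151.5°, shortest Δλ = -168.7° (west) — crosses 180°.
Leg 3: +151.5° → -139.2°, shortest Δλ = 69.3° (east) — crosses 180°.
Leg 4: -139.2° → +136.6°, shortest Δλ = -84.2° (west) — crosses 180°.
Total crossings: 3.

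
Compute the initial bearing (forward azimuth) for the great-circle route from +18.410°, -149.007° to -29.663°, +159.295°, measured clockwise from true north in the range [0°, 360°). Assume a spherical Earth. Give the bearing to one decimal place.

226.8°

Δλ = 159.295 − -149.007 = 308.302°; wrapped into (−180°, 180°]: -51.698°.
θ = atan2( sin Δλ · cos φ₂ , cos φ₁ · sin φ₂ − sin φ₁ · cos φ₂ · cos Δλ )
  = atan2(-0.68191, -0.63966) = -133.169° → normalised to [0°, 360°): 226.831°.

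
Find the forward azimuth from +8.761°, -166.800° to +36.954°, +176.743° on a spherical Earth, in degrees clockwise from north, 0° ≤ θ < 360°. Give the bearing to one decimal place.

334.6°

Δλ = 176.743 − -166.800 = 343.543°; wrapped into (−180°, 180°]: -16.457°.
θ = atan2( sin Δλ · cos φ₂ , cos φ₁ · sin φ₂ − sin φ₁ · cos φ₂ · cos Δλ )
  = atan2(-0.22639, 0.47743) = -25.369° → normalised to [0°, 360°): 334.631°.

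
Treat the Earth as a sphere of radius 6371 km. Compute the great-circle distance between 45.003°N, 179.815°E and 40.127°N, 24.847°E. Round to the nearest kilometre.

10225 km

Δλ = 24.847 − 179.815 = -154.968°.
Δφ = 40.127 − 45.003 = -4.876°.
a = sin²(Δφ/2) + cos φ₁ · cos φ₂ · sin²(Δλ/2) = 0.517057.
c = 2·atan2(√a, √(1−a)) = 1.60492 rad → d = 6371·c ≈ 10224.93 km.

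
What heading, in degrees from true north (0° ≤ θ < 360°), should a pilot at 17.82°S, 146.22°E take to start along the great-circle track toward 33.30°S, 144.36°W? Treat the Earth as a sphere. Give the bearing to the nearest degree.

Δλ = -144.36 − 146.22 = -290.58°; wrapped into (−180°, 180°]: 69.42°.
θ = atan2( sin Δλ · cos φ₂ , cos φ₁ · sin φ₂ − sin φ₁ · cos φ₂ · cos Δλ )
  = atan2(0.78247, -0.43277) = 118.946° → normalised to [0°, 360°): 118.946°.

119°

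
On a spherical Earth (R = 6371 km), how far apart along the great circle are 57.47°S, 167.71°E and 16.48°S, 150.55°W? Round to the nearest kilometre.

Δλ = -150.55 − 167.71 = -318.26°; wrapped into (−180°, 180°]: 41.74°.
Δφ = -16.48 − -57.47 = 40.99°.
a = sin²(Δφ/2) + cos φ₁ · cos φ₂ · sin²(Δλ/2) = 0.188031.
c = 2·atan2(√a, √(1−a)) = 0.89702 rad → d = 6371·c ≈ 5714.94 km.

5715 km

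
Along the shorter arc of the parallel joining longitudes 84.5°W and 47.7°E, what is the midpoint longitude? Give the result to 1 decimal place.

18.4°W

Signed shortest Δλ from -84.5° to +47.7° is +132.2°.
Midpoint longitude = -84.5° + (+132.2°)/2 = -84.5° + 66.1° = -18.4°.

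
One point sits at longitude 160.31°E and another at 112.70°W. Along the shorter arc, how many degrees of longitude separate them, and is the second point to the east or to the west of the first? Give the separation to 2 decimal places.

Raw difference: -112.70 − 160.31 = -273.01°.
Normalise into (−180°, 180°]: -273.01° + 360° = 86.99°.
Positive ⇒ the second point lies to the east; separation 86.99°.

86.99° east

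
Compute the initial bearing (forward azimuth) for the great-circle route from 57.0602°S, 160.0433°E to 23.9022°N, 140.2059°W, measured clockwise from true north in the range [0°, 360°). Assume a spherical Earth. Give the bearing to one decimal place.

52.5°

Δλ = -140.2059 − 160.0433 = -300.2492°; wrapped into (−180°, 180°]: 59.7508°.
θ = atan2( sin Δλ · cos φ₂ , cos φ₁ · sin φ₂ − sin φ₁ · cos φ₂ · cos Δλ )
  = atan2(0.78976, 0.60684) = 52.462° → normalised to [0°, 360°): 52.462°.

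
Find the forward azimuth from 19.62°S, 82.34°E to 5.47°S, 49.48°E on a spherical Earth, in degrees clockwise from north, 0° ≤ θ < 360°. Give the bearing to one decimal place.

Δλ = 49.48 − 82.34 = -32.86°.
θ = atan2( sin Δλ · cos φ₂ , cos φ₁ · sin φ₂ − sin φ₁ · cos φ₂ · cos Δλ )
  = atan2(-0.54012, 0.19098) = -70.527° → normalised to [0°, 360°): 289.473°.

289.5°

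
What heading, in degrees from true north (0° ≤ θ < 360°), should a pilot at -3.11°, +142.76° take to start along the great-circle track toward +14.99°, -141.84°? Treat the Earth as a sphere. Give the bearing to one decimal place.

Δλ = -141.84 − 142.76 = -284.60°; wrapped into (−180°, 180°]: 75.40°.
θ = atan2( sin Δλ · cos φ₂ , cos φ₁ · sin φ₂ − sin φ₁ · cos φ₂ · cos Δλ )
  = atan2(0.93478, 0.27148) = 73.806° → normalised to [0°, 360°): 73.806°.

73.8°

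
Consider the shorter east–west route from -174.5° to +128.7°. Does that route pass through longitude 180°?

Naïve |128.7 − -174.5| = 303.2° > 180°, so the shorter arc goes the other way round — across 180°.
Signed shortest Δλ = ((128.7 − -174.5 + 180) mod 360) − 180 = -56.8°.
Going west by 56.8° from -174.5° passes through 180° before reaching +128.7°.

Yes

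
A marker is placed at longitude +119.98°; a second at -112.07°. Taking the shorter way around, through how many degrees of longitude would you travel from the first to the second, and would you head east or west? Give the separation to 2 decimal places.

Raw difference: -112.07 − 119.98 = -232.05°.
Normalise into (−180°, 180°]: -232.05° + 360° = 127.95°.
Positive ⇒ the second point lies to the east; separation 127.95°.

127.95° east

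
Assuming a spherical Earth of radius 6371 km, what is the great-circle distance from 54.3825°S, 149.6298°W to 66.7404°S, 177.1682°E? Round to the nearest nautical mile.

Δλ = 177.1682 − -149.6298 = 326.7980°; wrapped into (−180°, 180°]: -33.2020°.
Δφ = -66.7404 − -54.3825 = -12.3579°.
a = sin²(Δφ/2) + cos φ₁ · cos φ₂ · sin²(Δλ/2) = 0.030358.
c = 2·atan2(√a, √(1−a)) = 0.35026 rad → d = 6371·c ≈ 2231.48 km ≈ 1204.90 nmi.

1205 nmi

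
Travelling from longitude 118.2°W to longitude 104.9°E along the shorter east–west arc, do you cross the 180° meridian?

Naïve |104.9 − -118.2| = 223.1° > 180°, so the shorter arc goes the other way round — across 180°.
Signed shortest Δλ = ((104.9 − -118.2 + 180) mod 360) − 180 = -136.9°.
Going west by 136.9° from -118.2° passes through 180° before reaching +104.9°.

Yes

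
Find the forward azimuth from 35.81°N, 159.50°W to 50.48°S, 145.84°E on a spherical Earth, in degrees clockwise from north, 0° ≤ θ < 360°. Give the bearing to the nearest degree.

212°

Δλ = 145.84 − -159.50 = 305.34°; wrapped into (−180°, 180°]: -54.66°.
θ = atan2( sin Δλ · cos φ₂ , cos φ₁ · sin φ₂ − sin φ₁ · cos φ₂ · cos Δλ )
  = atan2(-0.51909, -0.84094) = -148.314° → normalised to [0°, 360°): 211.686°.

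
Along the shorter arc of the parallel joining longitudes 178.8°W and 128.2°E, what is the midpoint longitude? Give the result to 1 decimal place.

Signed shortest Δλ from -178.8° to +128.2° is -53.0°.
Midpoint longitude = -178.8° + (-53.0°)/2 = -178.8° − 26.5° = -205.3°.
Normalise into (−180°, 180°]: +154.7°.
(The naïve average (-178.8 + +128.2)/2 = -25.3° is on the wrong side of the globe.)

154.7°E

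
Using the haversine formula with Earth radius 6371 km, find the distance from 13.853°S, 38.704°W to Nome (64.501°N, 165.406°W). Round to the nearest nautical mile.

Δλ = -165.406 − -38.704 = -126.702°.
Δφ = 64.501 − -13.853 = 78.354°.
a = sin²(Δφ/2) + cos φ₁ · cos φ₂ · sin²(Δλ/2) = 0.732956.
c = 2·atan2(√a, √(1−a)) = 2.05546 rad → d = 6371·c ≈ 13095.35 km ≈ 7070.92 nmi.

7071 nmi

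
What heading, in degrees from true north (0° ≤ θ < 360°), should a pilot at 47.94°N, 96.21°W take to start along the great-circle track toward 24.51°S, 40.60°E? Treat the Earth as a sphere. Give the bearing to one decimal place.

Δλ = 40.60 − -96.21 = 136.81°.
θ = atan2( sin Δλ · cos φ₂ , cos φ₁ · sin φ₂ − sin φ₁ · cos φ₂ · cos Δλ )
  = atan2(0.62275, 0.21462) = 70.985° → normalised to [0°, 360°): 70.985°.

71.0°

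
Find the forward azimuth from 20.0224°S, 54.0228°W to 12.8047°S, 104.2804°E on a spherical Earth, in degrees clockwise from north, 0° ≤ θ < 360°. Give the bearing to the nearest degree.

Δλ = 104.2804 − -54.0228 = 158.3032°.
θ = atan2( sin Δλ · cos φ₂ , cos φ₁ · sin φ₂ − sin φ₁ · cos φ₂ · cos Δλ )
  = atan2(0.36050, -0.51845) = 145.188° → normalised to [0°, 360°): 145.188°.

145°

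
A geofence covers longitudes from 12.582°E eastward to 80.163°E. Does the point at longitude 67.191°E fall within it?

Yes

Band width going east from +12.582° to +80.163°: ((80.163 − 12.582) mod 360) = 67.581°.
Offset of +67.191° east of the west edge: ((67.191 − 12.582) mod 360) = 54.609°.
54.609° ≤ 67.581° ⇒ inside.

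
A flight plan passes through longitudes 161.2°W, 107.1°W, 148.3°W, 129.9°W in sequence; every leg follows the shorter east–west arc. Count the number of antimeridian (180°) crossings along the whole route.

Leg 1: -161.2° → -107.1°, shortest Δλ = 54.1° (east) — does not cross 180°.
Leg 2: -107.1° → -148.3°, shortest Δλ = -41.2° (west) — does not cross 180°.
Leg 3: -148.3° → -129.9°, shortest Δλ = 18.4° (east) — does not cross 180°.
Total crossings: 0.

0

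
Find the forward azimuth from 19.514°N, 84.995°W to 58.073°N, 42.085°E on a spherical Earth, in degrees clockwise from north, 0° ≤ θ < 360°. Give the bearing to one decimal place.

Δλ = 42.085 − -84.995 = 127.080°.
θ = atan2( sin Δλ · cos φ₂ , cos φ₁ · sin φ₂ − sin φ₁ · cos φ₂ · cos Δλ )
  = atan2(0.42190, 0.90648) = 24.959° → normalised to [0°, 360°): 24.959°.

25.0°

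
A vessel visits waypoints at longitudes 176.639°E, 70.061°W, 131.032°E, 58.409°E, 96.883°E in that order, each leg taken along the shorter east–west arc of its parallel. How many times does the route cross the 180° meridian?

2

Leg 1: +176.639° → -70.061°, shortest Δλ = 113.3° (east) — crosses 180°.
Leg 2: -70.061° → +131.032°, shortest Δλ = -158.907° (west) — crosses 180°.
Leg 3: +131.032° → +58.409°, shortest Δλ = -72.623° (west) — does not cross 180°.
Leg 4: +58.409° → +96.883°, shortest Δλ = 38.474° (east) — does not cross 180°.
Total crossings: 2.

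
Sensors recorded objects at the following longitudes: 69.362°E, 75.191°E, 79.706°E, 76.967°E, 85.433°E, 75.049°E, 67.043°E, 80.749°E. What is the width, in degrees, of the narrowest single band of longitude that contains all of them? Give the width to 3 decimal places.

Sort the longitudes: +67.043°, +69.362°, +75.049°, +75.191°, +76.967°, +79.706°, +80.749°, +85.433°.
Eastward gaps between consecutive values (wrapping around): 2.319°, 5.687°, 0.142°, 1.776°, 2.739°, 1.043°, 4.684°, 341.610°.
Largest gap = 341.610° ⇒ minimal covering band is its complement: 360° − 341.610° = 18.390°.
Band runs from +67.043° eastward to +85.433°.

18.390°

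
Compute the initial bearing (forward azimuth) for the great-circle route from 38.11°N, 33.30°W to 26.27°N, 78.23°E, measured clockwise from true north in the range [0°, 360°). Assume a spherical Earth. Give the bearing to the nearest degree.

57°

Δλ = 78.23 − -33.30 = 111.53°.
θ = atan2( sin Δλ · cos φ₂ , cos φ₁ · sin φ₂ − sin φ₁ · cos φ₂ · cos Δλ )
  = atan2(0.83415, 0.55135) = 56.536° → normalised to [0°, 360°): 56.536°.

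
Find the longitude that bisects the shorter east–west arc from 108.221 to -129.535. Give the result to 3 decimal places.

Signed shortest Δλ from +108.221° to -129.535° is +122.244°.
Midpoint longitude = +108.221° + (+122.244°)/2 = +108.221° + 61.122° = +169.343°.
(The naïve average (+108.221 + -129.535)/2 = -10.657° is on the wrong side of the globe.)

+169.343°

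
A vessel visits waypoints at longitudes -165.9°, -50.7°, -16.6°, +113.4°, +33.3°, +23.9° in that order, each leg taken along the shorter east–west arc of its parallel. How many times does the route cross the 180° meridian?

Leg 1: -165.9° → -50.7°, shortest Δλ = 115.2° (east) — does not cross 180°.
Leg 2: -50.7° → -16.6°, shortest Δλ = 34.1° (east) — does not cross 180°.
Leg 3: -16.6° → +113.4°, shortest Δλ = 130.0° (east) — does not cross 180°.
Leg 4: +113.4° → +33.3°, shortest Δλ = -80.1° (west) — does not cross 180°.
Leg 5: +33.3° → +23.9°, shortest Δλ = -9.4° (west) — does not cross 180°.
Total crossings: 0.

0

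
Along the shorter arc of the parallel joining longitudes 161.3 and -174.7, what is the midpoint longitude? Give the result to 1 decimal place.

Signed shortest Δλ from +161.3° to -174.7° is +24.0°.
Midpoint longitude = +161.3° + (+24.0°)/2 = +161.3° + 12.0° = +173.3°.
(The naïve average (+161.3 + -174.7)/2 = -6.7° is on the wrong side of the globe.)

+173.3°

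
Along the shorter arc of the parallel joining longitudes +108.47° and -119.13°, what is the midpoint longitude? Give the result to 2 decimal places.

+174.67°

Signed shortest Δλ from +108.47° to -119.13° is +132.40°.
Midpoint longitude = +108.47° + (+132.40°)/2 = +108.47° + 66.20° = +174.67°.
(The naïve average (+108.47 + -119.13)/2 = -5.33° is on the wrong side of the globe.)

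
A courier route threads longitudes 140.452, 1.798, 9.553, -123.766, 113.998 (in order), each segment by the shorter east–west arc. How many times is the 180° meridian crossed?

1

Leg 1: +140.452° → +1.798°, shortest Δλ = -138.654° (west) — does not cross 180°.
Leg 2: +1.798° → +9.553°, shortest Δλ = 7.755° (east) — does not cross 180°.
Leg 3: +9.553° → -123.766°, shortest Δλ = -133.319° (west) — does not cross 180°.
Leg 4: -123.766° → +113.998°, shortest Δλ = -122.236° (west) — crosses 180°.
Total crossings: 1.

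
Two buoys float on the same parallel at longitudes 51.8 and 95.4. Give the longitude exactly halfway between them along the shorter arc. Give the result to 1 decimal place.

Signed shortest Δλ from +51.8° to +95.4° is +43.6°.
Midpoint longitude = +51.8° + (+43.6°)/2 = +51.8° + 21.8° = +73.6°.

+73.6°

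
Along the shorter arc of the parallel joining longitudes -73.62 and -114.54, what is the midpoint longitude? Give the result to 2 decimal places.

-94.08°

Signed shortest Δλ from -73.62° to -114.54° is -40.92°.
Midpoint longitude = -73.62° + (-40.92°)/2 = -73.62° − 20.46° = -94.08°.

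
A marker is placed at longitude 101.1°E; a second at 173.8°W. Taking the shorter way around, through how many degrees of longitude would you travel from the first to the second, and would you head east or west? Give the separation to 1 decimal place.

85.1° east

Raw difference: -173.8 − 101.1 = -274.9°.
Normalise into (−180°, 180°]: -274.9° + 360° = 85.1°.
Positive ⇒ the second point lies to the east; separation 85.1°.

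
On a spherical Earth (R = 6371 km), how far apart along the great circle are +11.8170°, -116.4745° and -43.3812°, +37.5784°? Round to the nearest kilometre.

Δλ = 37.5784 − -116.4745 = 154.0529°.
Δφ = -43.3812 − 11.8170 = -55.1982°.
a = sin²(Δφ/2) + cos φ₁ · cos φ₂ · sin²(Δλ/2) = 0.890172.
c = 2·atan2(√a, √(1−a)) = 2.46601 rad → d = 6371·c ≈ 15710.97 km.

15711 km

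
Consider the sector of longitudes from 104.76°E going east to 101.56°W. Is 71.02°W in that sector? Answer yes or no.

No

Band width going east from +104.76° to -101.56°: ((-101.56 − 104.76) mod 360) = 153.68°.
Offset of -71.02° east of the west edge: ((-71.02 − 104.76) mod 360) = 184.22°.
184.22° > 153.68° ⇒ outside.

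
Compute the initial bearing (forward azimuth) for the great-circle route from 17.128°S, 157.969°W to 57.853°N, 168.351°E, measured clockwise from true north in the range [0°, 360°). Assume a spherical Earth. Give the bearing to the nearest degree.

Δλ = 168.351 − -157.969 = 326.320°; wrapped into (−180°, 180°]: -33.680°.
θ = atan2( sin Δλ · cos φ₂ , cos φ₁ · sin φ₂ − sin φ₁ · cos φ₂ · cos Δλ )
  = atan2(-0.29507, 0.93954) = -17.436° → normalised to [0°, 360°): 342.564°.

343°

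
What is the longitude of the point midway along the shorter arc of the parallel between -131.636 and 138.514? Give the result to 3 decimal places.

-176.561°

Signed shortest Δλ from -131.636° to +138.514° is -89.850°.
Midpoint longitude = -131.636° + (-89.850°)/2 = -131.636° − 44.925° = -176.561°.
(The naïve average (-131.636 + +138.514)/2 = 3.439° is on the wrong side of the globe.)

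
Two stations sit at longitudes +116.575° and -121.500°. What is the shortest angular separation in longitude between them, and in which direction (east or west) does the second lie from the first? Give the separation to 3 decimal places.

121.925° east

Raw difference: -121.500 − 116.575 = -238.075°.
Normalise into (−180°, 180°]: -238.075° + 360° = 121.925°.
Positive ⇒ the second point lies to the east; separation 121.925°.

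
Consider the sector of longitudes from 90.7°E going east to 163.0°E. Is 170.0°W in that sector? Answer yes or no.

Band width going east from +90.7° to +163.0°: ((163.0 − 90.7) mod 360) = 72.3°.
Offset of -170.0° east of the west edge: ((-170.0 − 90.7) mod 360) = 99.3°.
99.3° > 72.3° ⇒ outside.

No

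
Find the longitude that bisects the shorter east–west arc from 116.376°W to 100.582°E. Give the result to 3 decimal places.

172.103°E

Signed shortest Δλ from -116.376° to +100.582° is -143.042°.
Midpoint longitude = -116.376° + (-143.042°)/2 = -116.376° − 71.521° = -187.897°.
Normalise into (−180°, 180°]: +172.103°.
(The naïve average (-116.376 + +100.582)/2 = -7.897° is on the wrong side of the globe.)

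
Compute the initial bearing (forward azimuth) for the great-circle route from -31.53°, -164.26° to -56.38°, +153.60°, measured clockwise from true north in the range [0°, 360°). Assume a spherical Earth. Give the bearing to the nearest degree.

217°

Δλ = 153.60 − -164.26 = 317.86°; wrapped into (−180°, 180°]: -42.14°.
θ = atan2( sin Δλ · cos φ₂ , cos φ₁ · sin φ₂ − sin φ₁ · cos φ₂ · cos Δλ )
  = atan2(-0.37149, -0.49509) = -143.117° → normalised to [0°, 360°): 216.883°.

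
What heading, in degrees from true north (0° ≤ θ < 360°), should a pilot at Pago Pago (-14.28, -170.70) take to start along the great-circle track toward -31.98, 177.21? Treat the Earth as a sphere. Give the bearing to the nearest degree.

Δλ = 177.21 − -170.70 = 347.91°; wrapped into (−180°, 180°]: -12.09°.
θ = atan2( sin Δλ · cos φ₂ , cos φ₁ · sin φ₂ − sin φ₁ · cos φ₂ · cos Δλ )
  = atan2(-0.17766, -0.30867) = -150.077° → normalised to [0°, 360°): 209.923°.

210°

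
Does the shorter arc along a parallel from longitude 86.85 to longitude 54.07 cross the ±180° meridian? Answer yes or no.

No

Signed shortest Δλ = ((54.07 − 86.85 + 180) mod 360) − 180 = -32.78°.
Going west by 32.78° from +86.85° reaches +54.07° without touching 180°.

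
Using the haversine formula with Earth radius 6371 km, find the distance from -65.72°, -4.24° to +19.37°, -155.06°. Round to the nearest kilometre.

14441 km

Δλ = -155.06 − -4.24 = -150.82°.
Δφ = 19.37 − -65.72 = 85.09°.
a = sin²(Δφ/2) + cos φ₁ · cos φ₂ · sin²(Δλ/2) = 0.820511.
c = 2·atan2(√a, √(1−a)) = 2.26662 rad → d = 6371·c ≈ 14440.66 km.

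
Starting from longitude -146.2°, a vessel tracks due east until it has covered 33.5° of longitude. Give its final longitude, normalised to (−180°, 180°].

-112.7°

Start at -146.2°; shift +33.5° → -112.7°.
-112.7° already lies in (−180°, 180°].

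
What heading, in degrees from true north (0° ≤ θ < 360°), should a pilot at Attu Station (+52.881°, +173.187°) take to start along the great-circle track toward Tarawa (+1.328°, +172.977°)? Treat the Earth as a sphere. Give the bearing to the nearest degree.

180°

Δλ = 172.977 − 173.187 = -0.210°.
θ = atan2( sin Δλ · cos φ₂ , cos φ₁ · sin φ₂ − sin φ₁ · cos φ₂ · cos Δλ )
  = atan2(-0.00366, -0.78318) = -179.732° → normalised to [0°, 360°): 180.268°.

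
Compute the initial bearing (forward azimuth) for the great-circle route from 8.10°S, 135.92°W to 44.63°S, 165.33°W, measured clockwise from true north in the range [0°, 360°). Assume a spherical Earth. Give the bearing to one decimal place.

209.9°

Δλ = -165.33 − -135.92 = -29.41°.
θ = atan2( sin Δλ · cos φ₂ , cos φ₁ · sin φ₂ − sin φ₁ · cos φ₂ · cos Δλ )
  = atan2(-0.34946, -0.60817) = -150.117° → normalised to [0°, 360°): 209.883°.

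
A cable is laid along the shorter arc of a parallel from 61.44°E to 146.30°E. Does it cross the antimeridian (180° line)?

Signed shortest Δλ = ((146.30 − 61.44 + 180) mod 360) − 180 = 84.86°.
Going east by 84.86° from +61.44° reaches +146.30° without touching 180°.

No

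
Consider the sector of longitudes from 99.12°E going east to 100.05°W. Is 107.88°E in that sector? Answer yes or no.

Yes

Band width going east from +99.12° to -100.05°: ((-100.05 − 99.12) mod 360) = 160.83°.
Offset of +107.88° east of the west edge: ((107.88 − 99.12) mod 360) = 8.76°.
8.76° ≤ 160.83° ⇒ inside.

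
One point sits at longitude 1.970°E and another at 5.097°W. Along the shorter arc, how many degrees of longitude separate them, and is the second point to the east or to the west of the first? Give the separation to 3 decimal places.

7.067° west

Raw difference: -5.097 − 1.970 = -7.067°.
Normalise into (−180°, 180°]: -7.067° stays -7.067°.
Negative ⇒ the second point lies to the west; separation 7.067°.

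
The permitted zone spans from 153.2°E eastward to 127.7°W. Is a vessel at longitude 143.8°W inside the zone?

Yes

Band width going east from +153.2° to -127.7°: ((-127.7 − 153.2) mod 360) = 79.1°.
Offset of -143.8° east of the west edge: ((-143.8 − 153.2) mod 360) = 63.0°.
63.0° ≤ 79.1° ⇒ inside.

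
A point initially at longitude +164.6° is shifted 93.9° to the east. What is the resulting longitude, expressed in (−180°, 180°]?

-101.5°

Start at +164.6°; shift +93.9° → +258.5°.
+258.5° lies outside (−180°, 180°]; subtract 360° → -101.5°.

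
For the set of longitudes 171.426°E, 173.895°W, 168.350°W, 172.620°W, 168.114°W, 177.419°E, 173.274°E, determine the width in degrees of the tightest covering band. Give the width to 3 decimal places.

20.460°

Sort the longitudes: -173.895°, -172.620°, -168.350°, -168.114°, +171.426°, +173.274°, +177.419°.
Eastward gaps between consecutive values (wrapping around): 1.275°, 4.270°, 0.236°, 339.540°, 1.848°, 4.145°, 8.686°.
Largest gap = 339.540° ⇒ minimal covering band is its complement: 360° − 339.540° = 20.460°.
Band runs from +171.426° eastward to -168.114°, crossing the antimeridian.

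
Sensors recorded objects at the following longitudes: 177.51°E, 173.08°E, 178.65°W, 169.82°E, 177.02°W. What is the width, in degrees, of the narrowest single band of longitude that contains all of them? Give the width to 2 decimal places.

13.16°

Sort the longitudes: -178.65°, -177.02°, +169.82°, +173.08°, +177.51°.
Eastward gaps between consecutive values (wrapping around): 1.63°, 346.84°, 3.26°, 4.43°, 3.84°.
Largest gap = 346.84° ⇒ minimal covering band is its complement: 360° − 346.84° = 13.16°.
Band runs from +169.82° eastward to -177.02°, crossing the antimeridian.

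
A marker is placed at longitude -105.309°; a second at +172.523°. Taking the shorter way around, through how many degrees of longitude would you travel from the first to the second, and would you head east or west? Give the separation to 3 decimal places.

Raw difference: 172.523 − -105.309 = 277.832°.
Normalise into (−180°, 180°]: 277.832° − 360° = -82.168°.
Negative ⇒ the second point lies to the west; separation 82.168°.

82.168° west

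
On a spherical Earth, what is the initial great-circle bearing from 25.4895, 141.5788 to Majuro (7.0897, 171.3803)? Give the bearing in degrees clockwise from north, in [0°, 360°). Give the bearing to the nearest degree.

118°

Δλ = 171.3803 − 141.5788 = 29.8015°.
θ = atan2( sin Δλ · cos φ₂ , cos φ₁ · sin φ₂ − sin φ₁ · cos φ₂ · cos Δλ )
  = atan2(0.49320, -0.25917) = 117.721° → normalised to [0°, 360°): 117.721°.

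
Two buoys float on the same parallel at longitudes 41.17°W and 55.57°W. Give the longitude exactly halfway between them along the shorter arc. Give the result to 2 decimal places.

Signed shortest Δλ from -41.17° to -55.57° is -14.40°.
Midpoint longitude = -41.17° + (-14.40°)/2 = -41.17° − 7.20° = -48.37°.

48.37°W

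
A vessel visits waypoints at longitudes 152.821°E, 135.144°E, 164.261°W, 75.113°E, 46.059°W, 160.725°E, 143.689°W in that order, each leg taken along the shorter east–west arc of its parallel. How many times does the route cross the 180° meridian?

Leg 1: +152.821° → +135.144°, shortest Δλ = -17.677° (west) — does not cross 180°.
Leg 2: +135.144° → -164.261°, shortest Δλ = 60.595° (east) — crosses 180°.
Leg 3: -164.261° → +75.113°, shortest Δλ = -120.626° (west) — crosses 180°.
Leg 4: +75.113° → -46.059°, shortest Δλ = -121.172° (west) — does not cross 180°.
Leg 5: -46.059° → +160.725°, shortest Δλ = -153.216° (west) — crosses 180°.
Leg 6: +160.725° → -143.689°, shortest Δλ = 55.586° (east) — crosses 180°.
Total crossings: 4.

4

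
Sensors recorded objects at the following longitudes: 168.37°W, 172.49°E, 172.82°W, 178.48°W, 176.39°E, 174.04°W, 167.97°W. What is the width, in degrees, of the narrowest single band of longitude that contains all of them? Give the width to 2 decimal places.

Sort the longitudes: -178.48°, -174.04°, -172.82°, -168.37°, -167.97°, +172.49°, +176.39°.
Eastward gaps between consecutive values (wrapping around): 4.44°, 1.22°, 4.45°, 0.40°, 340.46°, 3.90°, 5.13°.
Largest gap = 340.46° ⇒ minimal covering band is its complement: 360° − 340.46° = 19.54°.
Band runs from +172.49° eastward to -167.97°, crossing the antimeridian.

19.54°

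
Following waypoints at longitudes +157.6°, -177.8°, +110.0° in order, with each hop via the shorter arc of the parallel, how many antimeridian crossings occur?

2

Leg 1: +157.6° → -177.8°, shortest Δλ = 24.6° (east) — crosses 180°.
Leg 2: -177.8° → +110.0°, shortest Δλ = -72.2° (west) — crosses 180°.
Total crossings: 2.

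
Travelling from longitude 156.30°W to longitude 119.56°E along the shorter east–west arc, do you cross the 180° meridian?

Yes

Naïve |119.56 − -156.30| = 275.86° > 180°, so the shorter arc goes the other way round — across 180°.
Signed shortest Δλ = ((119.56 − -156.30 + 180) mod 360) − 180 = -84.14°.
Going west by 84.14° from -156.30° passes through 180° before reaching +119.56°.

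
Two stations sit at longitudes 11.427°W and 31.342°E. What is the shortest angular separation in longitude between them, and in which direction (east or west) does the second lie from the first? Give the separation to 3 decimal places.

42.769° east

Raw difference: 31.342 − -11.427 = 42.769°.
Normalise into (−180°, 180°]: 42.769° stays 42.769°.
Positive ⇒ the second point lies to the east; separation 42.769°.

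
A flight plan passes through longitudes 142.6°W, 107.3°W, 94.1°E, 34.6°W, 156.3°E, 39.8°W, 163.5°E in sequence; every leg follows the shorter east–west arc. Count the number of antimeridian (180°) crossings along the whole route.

Leg 1: -142.6° → -107.3°, shortest Δλ = 35.3° (east) — does not cross 180°.
Leg 2: -107.3° → +94.1°, shortest Δλ = -158.6° (west) — crosses 180°.
Leg 3: +94.1° → -34.6°, shortest Δλ = -128.7° (west) — does not cross 180°.
Leg 4: -34.6° → +156.3°, shortest Δλ = -169.1° (west) — crosses 180°.
Leg 5: +156.3° → -39.8°, shortest Δλ = 163.9° (east) — crosses 180°.
Leg 6: -39.8° → +163.5°, shortest Δλ = -156.7° (west) — crosses 180°.
Total crossings: 4.

4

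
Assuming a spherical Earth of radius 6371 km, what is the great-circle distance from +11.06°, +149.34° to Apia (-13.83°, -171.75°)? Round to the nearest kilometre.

Δλ = -171.75 − 149.34 = -321.09°; wrapped into (−180°, 180°]: 38.91°.
Δφ = -13.83 − 11.06 = -24.89°.
a = sin²(Δφ/2) + cos φ₁ · cos φ₂ · sin²(Δλ/2) = 0.152158.
c = 2·atan2(√a, √(1−a)) = 0.80142 rad → d = 6371·c ≈ 5105.87 km.

5106 km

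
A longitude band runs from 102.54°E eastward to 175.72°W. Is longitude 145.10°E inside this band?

Yes

Band width going east from +102.54° to -175.72°: ((-175.72 − 102.54) mod 360) = 81.74°.
Offset of +145.10° east of the west edge: ((145.10 − 102.54) mod 360) = 42.56°.
42.56° ≤ 81.74° ⇒ inside.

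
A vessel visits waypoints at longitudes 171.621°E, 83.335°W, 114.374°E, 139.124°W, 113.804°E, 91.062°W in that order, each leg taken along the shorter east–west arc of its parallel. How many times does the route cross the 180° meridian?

Leg 1: +171.621° → -83.335°, shortest Δλ = 105.044° (east) — crosses 180°.
Leg 2: -83.335° → +114.374°, shortest Δλ = -162.291° (west) — crosses 180°.
Leg 3: +114.374° → -139.124°, shortest Δλ = 106.502° (east) — crosses 180°.
Leg 4: -139.124° → +113.804°, shortest Δλ = -107.072° (west) — crosses 180°.
Leg 5: +113.804° → -91.062°, shortest Δλ = 155.134° (east) — crosses 180°.
Total crossings: 5.

5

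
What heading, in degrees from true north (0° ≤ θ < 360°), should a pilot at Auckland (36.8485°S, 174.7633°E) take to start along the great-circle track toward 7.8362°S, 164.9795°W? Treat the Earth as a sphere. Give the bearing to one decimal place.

Δλ = -164.9795 − 174.7633 = -339.7428°; wrapped into (−180°, 180°]: 20.2572°.
θ = atan2( sin Δλ · cos φ₂ , cos φ₁ · sin φ₂ − sin φ₁ · cos φ₂ · cos Δλ )
  = atan2(0.34300, 0.44825) = 37.423° → normalised to [0°, 360°): 37.423°.

37.4°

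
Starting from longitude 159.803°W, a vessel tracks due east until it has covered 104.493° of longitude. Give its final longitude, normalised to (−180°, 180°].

Start at -159.803°; shift +104.493° → -55.310°.
-55.310° already lies in (−180°, 180°].

55.310°W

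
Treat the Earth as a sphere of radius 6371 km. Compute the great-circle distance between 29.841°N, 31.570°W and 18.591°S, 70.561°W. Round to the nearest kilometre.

Δλ = -70.561 − -31.570 = -38.991°.
Δφ = -18.591 − 29.841 = -48.432°.
a = sin²(Δφ/2) + cos φ₁ · cos φ₂ · sin²(Δλ/2) = 0.259815.
c = 2·atan2(√a, √(1−a)) = 1.06972 rad → d = 6371·c ≈ 6815.18 km.

6815 km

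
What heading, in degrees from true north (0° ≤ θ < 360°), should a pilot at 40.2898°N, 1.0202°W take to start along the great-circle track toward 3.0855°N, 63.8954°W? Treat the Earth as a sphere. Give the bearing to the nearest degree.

254°

Δλ = -63.8954 − -1.0202 = -62.8752°.
θ = atan2( sin Δλ · cos φ₂ , cos φ₁ · sin φ₂ − sin φ₁ · cos φ₂ · cos Δλ )
  = atan2(-0.88873, -0.25334) = -105.911° → normalised to [0°, 360°): 254.089°.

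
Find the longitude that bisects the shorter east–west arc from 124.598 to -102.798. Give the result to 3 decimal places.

Signed shortest Δλ from +124.598° to -102.798° is +132.604°.
Midpoint longitude = +124.598° + (+132.604°)/2 = +124.598° + 66.302° = +190.900°.
Normalise into (−180°, 180°]: -169.100°.
(The naïve average (+124.598 + -102.798)/2 = 10.9° is on the wrong side of the globe.)

-169.100°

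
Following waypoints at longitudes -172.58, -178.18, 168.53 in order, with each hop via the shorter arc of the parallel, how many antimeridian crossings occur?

1

Leg 1: -172.58° → -178.18°, shortest Δλ = -5.6° (west) — does not cross 180°.
Leg 2: -178.18° → +168.53°, shortest Δλ = -13.29° (west) — crosses 180°.
Total crossings: 1.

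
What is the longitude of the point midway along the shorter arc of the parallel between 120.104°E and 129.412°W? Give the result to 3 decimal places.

Signed shortest Δλ from +120.104° to -129.412° is +110.484°.
Midpoint longitude = +120.104° + (+110.484°)/2 = +120.104° + 55.242° = +175.346°.
(The naïve average (+120.104 + -129.412)/2 = -4.654° is on the wrong side of the globe.)

175.346°E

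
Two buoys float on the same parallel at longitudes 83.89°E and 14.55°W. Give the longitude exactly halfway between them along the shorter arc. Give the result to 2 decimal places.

34.67°E

Signed shortest Δλ from +83.89° to -14.55° is -98.44°.
Midpoint longitude = +83.89° + (-98.44°)/2 = +83.89° − 49.22° = +34.67°.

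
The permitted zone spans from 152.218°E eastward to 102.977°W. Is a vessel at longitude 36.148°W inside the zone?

No

Band width going east from +152.218° to -102.977°: ((-102.977 − 152.218) mod 360) = 104.805°.
Offset of -36.148° east of the west edge: ((-36.148 − 152.218) mod 360) = 171.634°.
171.634° > 104.805° ⇒ outside.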